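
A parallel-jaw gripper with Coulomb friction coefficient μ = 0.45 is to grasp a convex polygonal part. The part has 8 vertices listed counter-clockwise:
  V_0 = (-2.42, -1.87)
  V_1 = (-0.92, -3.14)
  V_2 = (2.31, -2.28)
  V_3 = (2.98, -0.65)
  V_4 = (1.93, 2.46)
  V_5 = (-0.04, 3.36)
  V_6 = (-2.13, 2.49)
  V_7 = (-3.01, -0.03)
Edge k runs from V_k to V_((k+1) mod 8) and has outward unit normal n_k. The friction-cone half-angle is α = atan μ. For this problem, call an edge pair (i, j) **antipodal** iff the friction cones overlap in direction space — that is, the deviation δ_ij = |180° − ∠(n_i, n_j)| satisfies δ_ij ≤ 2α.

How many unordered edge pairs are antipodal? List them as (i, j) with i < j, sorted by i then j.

count = 10; pairs: (0,3), (0,4), (1,4), (1,5), (2,5), (2,6), (2,7), (3,6), (3,7), (4,7)

α = atan 0.45 = 24.23°;  2α = 48.46°
n_0 = (-0.6462, -0.7632)
n_1 = (+0.2573, -0.9663)
n_2 = (+0.9249, -0.3802)
n_3 = (+0.9475, +0.3199)
n_4 = (+0.4155, +0.9096)
n_5 = (-0.3843, +0.9232)
n_6 = (-0.9441, +0.3297)
n_7 = (-0.9522, -0.3053)
  (0,1): δ = 124.84°  ·
  (0,2): δ = 72.09°  ·
  (0,3): δ = 31.09°  ✓
  (0,4): δ = 15.70°  ✓
  (0,5): δ = 62.85°  ·
  (0,6): δ = 111.00°  ·
  (0,7): δ = 148.03°  ·
  (1,2): δ = 127.25°  ·
  (1,3): δ = 86.25°  ·
  (1,4): δ = 39.46°  ✓
  (1,5): δ = 7.69°  ✓
  (1,6): δ = 55.84°  ·
  (1,7): δ = 92.87°  ·
  (2,3): δ = 139.00°  ·
  (2,4): δ = 92.21°  ·
  (2,5): δ = 45.05°  ✓
  (2,6): δ = 3.10°  ✓
  (2,7): δ = 40.12°  ✓
  (3,4): δ = 133.21°  ·
  (3,5): δ = 86.06°  ·
  (3,6): δ = 37.91°  ✓
  (3,7): δ = 0.88°  ✓
  (4,5): δ = 132.85°  ·
  (4,6): δ = 84.70°  ·
  (4,7): δ = 47.67°  ✓
  (5,6): δ = 131.85°  ·
  (5,7): δ = 94.82°  ·
  (6,7): δ = 142.97°  ·
antipodal pairs: 10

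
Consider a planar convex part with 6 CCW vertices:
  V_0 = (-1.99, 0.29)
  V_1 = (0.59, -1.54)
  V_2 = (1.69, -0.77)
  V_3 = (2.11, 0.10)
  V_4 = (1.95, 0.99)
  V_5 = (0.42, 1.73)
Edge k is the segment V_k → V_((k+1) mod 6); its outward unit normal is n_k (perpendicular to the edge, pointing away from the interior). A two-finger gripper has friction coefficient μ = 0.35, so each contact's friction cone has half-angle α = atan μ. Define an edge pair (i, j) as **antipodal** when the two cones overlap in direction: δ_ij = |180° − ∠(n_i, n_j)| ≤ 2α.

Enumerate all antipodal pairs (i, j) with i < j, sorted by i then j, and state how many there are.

count = 3; pairs: (0,4), (1,5), (2,5)

α = atan 0.35 = 19.29°;  2α = 38.58°
n_0 = (-0.5785, -0.8157)
n_1 = (+0.5735, -0.8192)
n_2 = (+0.9006, -0.4347)
n_3 = (+0.9842, +0.1769)
n_4 = (+0.4354, +0.9002)
n_5 = (-0.5129, +0.8584)
  (0,1): δ = 109.66°  ·
  (0,2): δ = 80.42°  ·
  (0,3): δ = 44.46°  ·
  (0,4): δ = 9.54°  ✓
  (0,5): δ = 66.21°  ·
  (1,2): δ = 150.76°  ·
  (1,3): δ = 114.80°  ·
  (1,4): δ = 60.80°  ·
  (1,5): δ = 4.13°  ✓
  (2,3): δ = 144.04°  ·
  (2,4): δ = 90.04°  ·
  (2,5): δ = 33.37°  ✓
  (3,4): δ = 126.00°  ·
  (3,5): δ = 69.33°  ·
  (4,5): δ = 123.33°  ·
antipodal pairs: 3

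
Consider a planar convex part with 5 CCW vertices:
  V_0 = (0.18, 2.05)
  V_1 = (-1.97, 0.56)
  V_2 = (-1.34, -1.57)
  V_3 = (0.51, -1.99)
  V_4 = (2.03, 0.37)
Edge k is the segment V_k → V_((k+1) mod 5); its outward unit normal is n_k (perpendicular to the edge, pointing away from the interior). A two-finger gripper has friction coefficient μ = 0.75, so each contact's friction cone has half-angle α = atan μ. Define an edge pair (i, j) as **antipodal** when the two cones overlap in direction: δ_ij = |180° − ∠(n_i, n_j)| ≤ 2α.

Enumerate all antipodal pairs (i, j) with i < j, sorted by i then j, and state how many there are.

α = atan 0.75 = 36.87°;  2α = 73.74°
n_0 = (-0.5696, +0.8219)
n_1 = (-0.9589, -0.2836)
n_2 = (-0.2214, -0.9752)
n_3 = (+0.8407, -0.5415)
n_4 = (+0.6723, +0.7403)
  (0,1): δ = 108.25°  ·
  (0,2): δ = 47.51°  ✓
  (0,3): δ = 22.49°  ✓
  (0,4): δ = 103.03°  ·
  (1,2): δ = 119.27°  ·
  (1,3): δ = 49.26°  ✓
  (1,4): δ = 31.28°  ✓
  (2,3): δ = 109.99°  ·
  (2,4): δ = 29.45°  ✓
  (3,4): δ = 99.46°  ·
antipodal pairs: 5

count = 5; pairs: (0,2), (0,3), (1,3), (1,4), (2,4)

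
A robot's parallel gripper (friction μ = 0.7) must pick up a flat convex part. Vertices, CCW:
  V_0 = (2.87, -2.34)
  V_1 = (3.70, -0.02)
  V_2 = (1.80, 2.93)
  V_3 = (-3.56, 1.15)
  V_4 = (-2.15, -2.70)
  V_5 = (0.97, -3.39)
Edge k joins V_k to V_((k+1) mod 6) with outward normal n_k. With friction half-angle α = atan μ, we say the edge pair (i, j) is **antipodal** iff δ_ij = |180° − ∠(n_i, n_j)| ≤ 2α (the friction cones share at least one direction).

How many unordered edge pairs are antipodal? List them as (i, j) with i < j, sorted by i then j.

count = 6; pairs: (0,2), (0,3), (1,3), (1,4), (2,4), (2,5)

α = atan 0.7 = 34.99°;  2α = 69.98°
n_0 = (+0.9416, -0.3369)
n_1 = (+0.8407, +0.5415)
n_2 = (-0.3152, +0.9490)
n_3 = (-0.9390, -0.3439)
n_4 = (-0.2159, -0.9764)
n_5 = (+0.4837, -0.8752)
  (0,1): δ = 127.53°  ·
  (0,2): δ = 51.94°  ✓
  (0,3): δ = 39.80°  ✓
  (0,4): δ = 97.21°  ·
  (0,5): δ = 138.61°  ·
  (1,2): δ = 104.41°  ·
  (1,3): δ = 12.67°  ✓
  (1,4): δ = 44.75°  ✓
  (1,5): δ = 86.14°  ·
  (2,3): δ = 88.26°  ·
  (2,4): δ = 30.84°  ✓
  (2,5): δ = 10.56°  ✓
  (3,4): δ = 122.58°  ·
  (3,5): δ = 81.19°  ·
  (4,5): δ = 138.60°  ·
antipodal pairs: 6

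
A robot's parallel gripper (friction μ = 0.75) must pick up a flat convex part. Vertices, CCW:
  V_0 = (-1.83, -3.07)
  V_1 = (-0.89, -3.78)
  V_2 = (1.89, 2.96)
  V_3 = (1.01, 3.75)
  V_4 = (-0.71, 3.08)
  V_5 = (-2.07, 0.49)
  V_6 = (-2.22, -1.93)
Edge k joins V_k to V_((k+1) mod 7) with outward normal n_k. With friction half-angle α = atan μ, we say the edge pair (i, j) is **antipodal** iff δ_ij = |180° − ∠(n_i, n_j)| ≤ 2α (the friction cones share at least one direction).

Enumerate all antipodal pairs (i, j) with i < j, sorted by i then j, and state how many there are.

count = 8; pairs: (0,2), (0,3), (1,3), (1,4), (1,5), (1,6), (2,5), (2,6)

α = atan 0.75 = 36.87°;  2α = 73.74°
n_0 = (-0.6027, -0.7980)
n_1 = (+0.9245, -0.3813)
n_2 = (+0.6680, +0.7441)
n_3 = (-0.3630, +0.9318)
n_4 = (-0.8854, +0.4649)
n_5 = (-0.9981, +0.0619)
n_6 = (-0.9462, -0.3237)
  (0,1): δ = 75.35°  ·
  (0,2): δ = 4.85°  ✓
  (0,3): δ = 58.35°  ✓
  (0,4): δ = 99.36°  ·
  (0,5): δ = 123.52°  ·
  (0,6): δ = 145.95°  ·
  (1,2): δ = 109.50°  ·
  (1,3): δ = 46.30°  ✓
  (1,4): δ = 5.29°  ✓
  (1,5): δ = 18.87°  ✓
  (1,6): δ = 41.30°  ✓
  (2,3): δ = 116.80°  ·
  (2,4): δ = 75.79°  ·
  (2,5): δ = 51.63°  ✓
  (2,6): δ = 29.20°  ✓
  (3,4): δ = 138.99°  ·
  (3,5): δ = 114.83°  ·
  (3,6): δ = 92.40°  ·
  (4,5): δ = 155.84°  ·
  (4,6): δ = 133.41°  ·
  (5,6): δ = 157.57°  ·
antipodal pairs: 8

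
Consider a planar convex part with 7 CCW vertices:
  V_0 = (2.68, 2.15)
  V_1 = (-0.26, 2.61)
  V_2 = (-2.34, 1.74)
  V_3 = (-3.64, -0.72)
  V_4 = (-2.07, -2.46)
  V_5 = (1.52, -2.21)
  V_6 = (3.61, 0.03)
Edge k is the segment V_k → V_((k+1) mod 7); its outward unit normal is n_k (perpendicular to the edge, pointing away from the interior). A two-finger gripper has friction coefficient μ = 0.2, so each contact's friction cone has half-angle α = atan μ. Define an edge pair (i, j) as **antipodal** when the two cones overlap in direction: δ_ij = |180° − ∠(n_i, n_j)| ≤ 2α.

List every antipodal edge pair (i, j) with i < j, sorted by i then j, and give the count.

count = 4; pairs: (0,4), (1,4), (2,5), (3,6)

α = atan 0.2 = 11.31°;  2α = 22.62°
n_0 = (+0.1546, +0.9880)
n_1 = (-0.3859, +0.9226)
n_2 = (-0.8841, +0.4672)
n_3 = (-0.7424, -0.6699)
n_4 = (+0.0695, -0.9976)
n_5 = (+0.7312, -0.6822)
n_6 = (+0.9158, +0.4017)
  (0,1): δ = 148.41°  ·
  (0,2): δ = 108.96°  ·
  (0,3): δ = 39.05°  ·
  (0,4): δ = 12.88°  ✓
  (0,5): δ = 55.88°  ·
  (0,6): δ = 122.58°  ·
  (1,2): δ = 140.55°  ·
  (1,3): δ = 70.64°  ·
  (1,4): δ = 18.71°  ✓
  (1,5): δ = 24.29°  ·
  (1,6): δ = 90.99°  ·
  (2,3): δ = 110.09°  ·
  (2,4): δ = 58.16°  ·
  (2,5): δ = 15.16°  ✓
  (2,6): δ = 51.54°  ·
  (3,4): δ = 128.08°  ·
  (3,5): δ = 85.08°  ·
  (3,6): δ = 18.37°  ✓
  (4,5): δ = 137.00°  ·
  (4,6): δ = 70.30°  ·
  (5,6): δ = 113.30°  ·
antipodal pairs: 4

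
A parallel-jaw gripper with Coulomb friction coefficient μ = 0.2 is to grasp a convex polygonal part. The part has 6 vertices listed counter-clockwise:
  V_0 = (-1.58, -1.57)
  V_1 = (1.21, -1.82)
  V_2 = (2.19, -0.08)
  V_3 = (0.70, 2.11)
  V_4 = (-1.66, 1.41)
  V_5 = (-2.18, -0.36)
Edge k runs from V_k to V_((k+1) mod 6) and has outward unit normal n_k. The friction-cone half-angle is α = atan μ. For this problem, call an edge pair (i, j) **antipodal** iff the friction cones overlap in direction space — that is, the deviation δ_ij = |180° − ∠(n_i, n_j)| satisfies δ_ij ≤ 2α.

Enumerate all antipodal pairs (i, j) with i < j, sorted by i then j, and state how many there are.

count = 3; pairs: (0,3), (1,4), (2,5)

α = atan 0.2 = 11.31°;  2α = 22.62°
n_0 = (-0.0892, -0.9960)
n_1 = (+0.8713, -0.4907)
n_2 = (+0.8268, +0.5625)
n_3 = (-0.2844, +0.9587)
n_4 = (-0.9595, +0.2819)
n_5 = (-0.8959, -0.4442)
  (0,1): δ = 114.27°  ·
  (0,2): δ = 50.65°  ·
  (0,3): δ = 21.64°  ✓
  (0,4): δ = 78.75°  ·
  (0,5): δ = 121.50°  ·
  (1,2): δ = 116.38°  ·
  (1,3): δ = 44.09°  ·
  (1,4): δ = 13.02°  ✓
  (1,5): δ = 55.76°  ·
  (2,3): δ = 107.71°  ·
  (2,4): δ = 50.60°  ·
  (2,5): δ = 7.85°  ✓
  (3,4): δ = 122.89°  ·
  (3,5): δ = 80.15°  ·
  (4,5): δ = 137.25°  ·
antipodal pairs: 3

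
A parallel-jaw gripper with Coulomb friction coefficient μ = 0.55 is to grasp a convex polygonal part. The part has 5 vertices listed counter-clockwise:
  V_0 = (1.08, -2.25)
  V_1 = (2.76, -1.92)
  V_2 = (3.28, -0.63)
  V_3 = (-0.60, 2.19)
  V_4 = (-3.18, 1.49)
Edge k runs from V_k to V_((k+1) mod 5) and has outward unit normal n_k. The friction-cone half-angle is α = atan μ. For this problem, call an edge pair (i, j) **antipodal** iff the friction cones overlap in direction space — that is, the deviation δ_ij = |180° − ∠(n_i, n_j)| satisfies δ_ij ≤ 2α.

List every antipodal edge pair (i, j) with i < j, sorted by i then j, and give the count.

α = atan 0.55 = 28.81°;  2α = 57.62°
n_0 = (+0.1927, -0.9812)
n_1 = (+0.9275, -0.3739)
n_2 = (+0.5879, +0.8089)
n_3 = (-0.2619, +0.9651)
n_4 = (-0.6598, -0.7515)
  (0,1): δ = 123.07°  ·
  (0,2): δ = 47.12°  ✓
  (0,3): δ = 4.07°  ✓
  (0,4): δ = 127.61°  ·
  (1,2): δ = 104.06°  ·
  (1,3): δ = 52.87°  ✓
  (1,4): δ = 70.67°  ·
  (2,3): δ = 128.81°  ·
  (2,4): δ = 5.27°  ✓
  (3,4): δ = 56.46°  ✓
antipodal pairs: 5

count = 5; pairs: (0,2), (0,3), (1,3), (2,4), (3,4)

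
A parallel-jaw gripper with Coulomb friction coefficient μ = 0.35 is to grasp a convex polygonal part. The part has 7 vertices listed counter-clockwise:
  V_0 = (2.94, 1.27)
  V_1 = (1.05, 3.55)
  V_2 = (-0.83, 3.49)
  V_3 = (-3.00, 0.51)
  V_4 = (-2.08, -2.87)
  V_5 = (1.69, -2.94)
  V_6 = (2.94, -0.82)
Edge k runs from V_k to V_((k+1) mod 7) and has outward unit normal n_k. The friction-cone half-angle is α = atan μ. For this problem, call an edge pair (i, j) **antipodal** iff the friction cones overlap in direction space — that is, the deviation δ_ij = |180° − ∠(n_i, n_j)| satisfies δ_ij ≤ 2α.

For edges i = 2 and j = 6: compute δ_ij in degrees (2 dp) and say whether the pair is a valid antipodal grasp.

δ = 36.06°, valid

α = atan 0.35 = 19.29°;  2α = 38.58°
edge 2: e_2 = (-2.17, -2.98);  n_2 = (-0.8084, +0.5887)
edge 6: e_6 = (+0.00, +2.09);  n_6 = (+1.0000, -0.0000)
∠(n_2, n_6) = 143.94°
δ = |180° − 143.94°| = 36.06°
36.06° ≤ 2α = 38.58°  →  valid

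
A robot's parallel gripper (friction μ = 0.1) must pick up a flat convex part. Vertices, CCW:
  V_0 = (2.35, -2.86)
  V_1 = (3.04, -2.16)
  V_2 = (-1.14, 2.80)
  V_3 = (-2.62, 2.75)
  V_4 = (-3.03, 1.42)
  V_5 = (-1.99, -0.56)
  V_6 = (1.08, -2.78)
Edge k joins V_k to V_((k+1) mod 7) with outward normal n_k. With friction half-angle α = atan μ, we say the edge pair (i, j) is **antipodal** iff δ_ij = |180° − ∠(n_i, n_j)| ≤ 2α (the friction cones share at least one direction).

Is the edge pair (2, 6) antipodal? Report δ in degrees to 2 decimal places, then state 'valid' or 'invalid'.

δ = 5.54°, valid

α = atan 0.1 = 5.71°;  2α = 11.42°
edge 2: e_2 = (-1.48, -0.05);  n_2 = (-0.0338, +0.9994)
edge 6: e_6 = (+1.27, -0.08);  n_6 = (-0.0629, -0.9980)
∠(n_2, n_6) = 174.46°
δ = |180° − 174.46°| = 5.54°
5.54° ≤ 2α = 11.42°  →  valid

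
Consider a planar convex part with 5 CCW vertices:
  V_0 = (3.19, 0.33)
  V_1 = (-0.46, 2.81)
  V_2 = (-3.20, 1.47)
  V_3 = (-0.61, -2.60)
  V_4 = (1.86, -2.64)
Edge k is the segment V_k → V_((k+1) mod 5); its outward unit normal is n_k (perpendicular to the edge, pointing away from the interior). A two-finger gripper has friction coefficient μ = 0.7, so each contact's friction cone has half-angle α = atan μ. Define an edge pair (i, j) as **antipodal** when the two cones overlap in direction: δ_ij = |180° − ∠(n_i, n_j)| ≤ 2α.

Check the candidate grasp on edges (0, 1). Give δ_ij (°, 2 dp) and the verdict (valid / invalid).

δ = 119.74°, invalid

α = atan 0.7 = 34.99°;  2α = 69.98°
edge 0: e_0 = (-3.65, +2.48);  n_0 = (+0.5620, +0.8271)
edge 1: e_1 = (-2.74, -1.34);  n_1 = (-0.4393, +0.8983)
∠(n_0, n_1) = 60.26°
δ = |180° − 60.26°| = 119.74°
119.74° > 2α = 69.98°  →  invalid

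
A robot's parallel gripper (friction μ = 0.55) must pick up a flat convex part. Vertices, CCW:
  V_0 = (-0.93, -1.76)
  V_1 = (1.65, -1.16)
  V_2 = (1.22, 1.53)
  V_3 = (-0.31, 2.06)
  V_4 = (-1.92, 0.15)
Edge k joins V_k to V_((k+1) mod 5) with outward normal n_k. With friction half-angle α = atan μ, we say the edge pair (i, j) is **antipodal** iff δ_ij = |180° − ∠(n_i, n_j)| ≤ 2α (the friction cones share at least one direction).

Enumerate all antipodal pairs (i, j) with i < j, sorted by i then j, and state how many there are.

α = atan 0.55 = 28.81°;  2α = 57.62°
n_0 = (+0.2265, -0.9740)
n_1 = (+0.9875, +0.1578)
n_2 = (+0.3273, +0.9449)
n_3 = (-0.7646, +0.6445)
n_4 = (-0.8878, -0.4602)
  (0,1): δ = 94.01°  ·
  (0,2): δ = 32.20°  ✓
  (0,3): δ = 36.78°  ✓
  (0,4): δ = 104.31°  ·
  (1,2): δ = 118.19°  ·
  (1,3): δ = 49.21°  ✓
  (1,4): δ = 18.32°  ✓
  (2,3): δ = 111.02°  ·
  (2,4): δ = 43.49°  ✓
  (3,4): δ = 112.47°  ·
antipodal pairs: 5

count = 5; pairs: (0,2), (0,3), (1,3), (1,4), (2,4)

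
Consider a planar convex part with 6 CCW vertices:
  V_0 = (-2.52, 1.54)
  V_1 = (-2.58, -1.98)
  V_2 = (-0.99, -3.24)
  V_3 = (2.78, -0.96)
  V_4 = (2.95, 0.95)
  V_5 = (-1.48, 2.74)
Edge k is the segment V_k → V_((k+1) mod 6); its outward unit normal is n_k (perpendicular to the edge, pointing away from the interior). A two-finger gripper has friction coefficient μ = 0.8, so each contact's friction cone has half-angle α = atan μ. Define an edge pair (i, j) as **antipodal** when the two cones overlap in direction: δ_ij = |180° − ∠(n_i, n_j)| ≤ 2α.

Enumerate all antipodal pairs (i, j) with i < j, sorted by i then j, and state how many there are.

count = 8; pairs: (0,2), (0,3), (0,4), (1,3), (1,4), (2,4), (2,5), (3,5)

α = atan 0.8 = 38.66°;  2α = 77.32°
n_0 = (-0.9999, +0.0170)
n_1 = (-0.6211, -0.7837)
n_2 = (+0.5175, -0.8557)
n_3 = (+0.9961, -0.0887)
n_4 = (+0.3746, +0.9272)
n_5 = (-0.7557, +0.6549)
  (0,1): δ = 127.42°  ·
  (0,2): δ = 57.86°  ✓
  (0,3): δ = 4.11°  ✓
  (0,4): δ = 68.97°  ✓
  (0,5): δ = 140.06°  ·
  (1,2): δ = 110.44°  ·
  (1,3): δ = 56.69°  ✓
  (1,4): δ = 16.39°  ✓
  (1,5): δ = 87.48°  ·
  (2,3): δ = 126.25°  ·
  (2,4): δ = 53.17°  ✓
  (2,5): δ = 17.92°  ✓
  (3,4): δ = 106.92°  ·
  (3,5): δ = 35.83°  ✓
  (4,5): δ = 108.91°  ·
antipodal pairs: 8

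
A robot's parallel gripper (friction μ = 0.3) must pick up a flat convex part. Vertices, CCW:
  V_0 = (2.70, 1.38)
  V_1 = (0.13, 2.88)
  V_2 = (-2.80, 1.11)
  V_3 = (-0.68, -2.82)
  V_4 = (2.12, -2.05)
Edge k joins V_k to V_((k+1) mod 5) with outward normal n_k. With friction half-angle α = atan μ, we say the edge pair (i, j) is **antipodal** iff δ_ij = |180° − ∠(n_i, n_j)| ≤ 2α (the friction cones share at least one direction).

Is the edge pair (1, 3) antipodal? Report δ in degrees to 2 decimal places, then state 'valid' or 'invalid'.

δ = 15.76°, valid

α = atan 0.3 = 16.70°;  2α = 33.40°
edge 1: e_1 = (-2.93, -1.77);  n_1 = (-0.5171, +0.8559)
edge 3: e_3 = (+2.80, +0.77);  n_3 = (+0.2652, -0.9642)
∠(n_1, n_3) = 164.24°
δ = |180° − 164.24°| = 15.76°
15.76° ≤ 2α = 33.40°  →  valid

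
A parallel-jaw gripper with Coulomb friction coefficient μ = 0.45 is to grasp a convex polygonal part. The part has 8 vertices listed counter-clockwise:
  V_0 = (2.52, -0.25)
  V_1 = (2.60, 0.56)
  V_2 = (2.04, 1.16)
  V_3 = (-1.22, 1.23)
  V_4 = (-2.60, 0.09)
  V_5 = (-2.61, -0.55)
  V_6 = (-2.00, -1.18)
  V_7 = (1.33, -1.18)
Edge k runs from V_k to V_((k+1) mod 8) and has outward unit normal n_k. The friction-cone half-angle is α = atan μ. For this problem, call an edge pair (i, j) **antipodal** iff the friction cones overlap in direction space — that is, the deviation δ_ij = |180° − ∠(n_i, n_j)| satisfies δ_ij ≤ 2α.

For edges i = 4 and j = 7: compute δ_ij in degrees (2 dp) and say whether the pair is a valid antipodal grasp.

α = atan 0.45 = 24.23°;  2α = 48.46°
edge 4: e_4 = (-0.01, -0.64);  n_4 = (-0.9999, +0.0156)
edge 7: e_7 = (+1.19, +0.93);  n_7 = (+0.6158, -0.7879)
∠(n_4, n_7) = 128.90°
δ = |180° − 128.90°| = 51.10°
51.10° > 2α = 48.46°  →  invalid

δ = 51.10°, invalid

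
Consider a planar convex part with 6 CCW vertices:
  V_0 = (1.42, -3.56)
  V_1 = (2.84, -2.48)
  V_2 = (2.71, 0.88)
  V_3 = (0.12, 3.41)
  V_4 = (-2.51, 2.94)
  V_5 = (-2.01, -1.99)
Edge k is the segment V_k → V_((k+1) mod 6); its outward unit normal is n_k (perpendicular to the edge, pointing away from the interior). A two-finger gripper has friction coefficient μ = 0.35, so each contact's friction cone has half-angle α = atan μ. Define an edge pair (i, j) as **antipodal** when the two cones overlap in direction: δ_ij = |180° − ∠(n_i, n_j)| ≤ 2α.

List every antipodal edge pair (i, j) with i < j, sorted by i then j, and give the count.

α = atan 0.35 = 19.29°;  2α = 38.58°
n_0 = (+0.6054, -0.7959)
n_1 = (+0.9993, +0.0387)
n_2 = (+0.6988, +0.7153)
n_3 = (-0.1759, +0.9844)
n_4 = (-0.9949, -0.1009)
n_5 = (-0.4162, -0.9093)
  (0,1): δ = 125.04°  ·
  (0,2): δ = 81.58°  ·
  (0,3): δ = 27.12°  ✓
  (0,4): δ = 58.54°  ·
  (0,5): δ = 118.15°  ·
  (1,2): δ = 136.54°  ·
  (1,3): δ = 82.08°  ·
  (1,4): δ = 3.58°  ✓
  (1,5): δ = 63.19°  ·
  (2,3): δ = 125.54°  ·
  (2,4): δ = 39.88°  ·
  (2,5): δ = 19.73°  ✓
  (3,4): δ = 94.34°  ·
  (3,5): δ = 34.73°  ✓
  (4,5): δ = 120.39°  ·
antipodal pairs: 4

count = 4; pairs: (0,3), (1,4), (2,5), (3,5)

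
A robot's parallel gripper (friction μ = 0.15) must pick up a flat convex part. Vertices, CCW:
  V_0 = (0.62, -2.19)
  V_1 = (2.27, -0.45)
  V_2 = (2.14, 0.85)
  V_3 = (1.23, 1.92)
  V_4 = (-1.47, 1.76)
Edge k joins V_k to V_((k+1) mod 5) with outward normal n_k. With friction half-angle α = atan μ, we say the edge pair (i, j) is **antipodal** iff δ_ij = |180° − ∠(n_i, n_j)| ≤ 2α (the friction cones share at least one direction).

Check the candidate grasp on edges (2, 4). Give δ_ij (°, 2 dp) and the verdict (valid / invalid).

α = atan 0.15 = 8.53°;  2α = 17.06°
edge 2: e_2 = (-0.91, +1.07);  n_2 = (+0.7618, +0.6479)
edge 4: e_4 = (+2.09, -3.95);  n_4 = (-0.8839, -0.4677)
∠(n_2, n_4) = 167.50°
δ = |180° − 167.50°| = 12.50°
12.50° ≤ 2α = 17.06°  →  valid

δ = 12.50°, valid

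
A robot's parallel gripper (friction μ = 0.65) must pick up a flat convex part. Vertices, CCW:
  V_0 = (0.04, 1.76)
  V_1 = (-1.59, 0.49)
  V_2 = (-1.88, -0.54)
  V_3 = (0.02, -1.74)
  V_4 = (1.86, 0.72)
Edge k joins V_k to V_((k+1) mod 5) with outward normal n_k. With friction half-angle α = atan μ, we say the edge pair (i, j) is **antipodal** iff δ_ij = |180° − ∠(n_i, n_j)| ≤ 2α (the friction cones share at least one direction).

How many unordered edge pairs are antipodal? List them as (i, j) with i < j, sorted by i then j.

α = atan 0.65 = 33.02°;  2α = 66.05°
n_0 = (-0.6146, +0.7888)
n_1 = (-0.9626, +0.2710)
n_2 = (-0.5340, -0.8455)
n_3 = (+0.8008, -0.5990)
n_4 = (+0.4961, +0.8682)
  (0,1): δ = 143.65°  ·
  (0,2): δ = 70.20°  ·
  (0,3): δ = 15.28°  ✓
  (0,4): δ = 112.33°  ·
  (1,2): δ = 106.55°  ·
  (1,3): δ = 21.07°  ✓
  (1,4): δ = 75.98°  ·
  (2,3): δ = 94.52°  ·
  (2,4): δ = 2.53°  ✓
  (3,4): δ = 82.95°  ·
antipodal pairs: 3

count = 3; pairs: (0,3), (1,3), (2,4)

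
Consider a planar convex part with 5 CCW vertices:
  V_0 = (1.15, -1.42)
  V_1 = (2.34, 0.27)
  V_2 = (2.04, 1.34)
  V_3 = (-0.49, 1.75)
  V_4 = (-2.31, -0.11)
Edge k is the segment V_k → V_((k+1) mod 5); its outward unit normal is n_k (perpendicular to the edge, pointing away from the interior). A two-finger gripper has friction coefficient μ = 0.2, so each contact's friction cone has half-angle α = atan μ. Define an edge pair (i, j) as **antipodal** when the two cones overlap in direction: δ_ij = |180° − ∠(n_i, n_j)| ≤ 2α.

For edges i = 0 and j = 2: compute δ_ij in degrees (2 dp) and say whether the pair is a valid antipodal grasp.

δ = 64.05°, invalid

α = atan 0.2 = 11.31°;  2α = 22.62°
edge 0: e_0 = (+1.19, +1.69);  n_0 = (+0.8176, -0.5757)
edge 2: e_2 = (-2.53, +0.41);  n_2 = (+0.1600, +0.9871)
∠(n_0, n_2) = 115.95°
δ = |180° − 115.95°| = 64.05°
64.05° > 2α = 22.62°  →  invalid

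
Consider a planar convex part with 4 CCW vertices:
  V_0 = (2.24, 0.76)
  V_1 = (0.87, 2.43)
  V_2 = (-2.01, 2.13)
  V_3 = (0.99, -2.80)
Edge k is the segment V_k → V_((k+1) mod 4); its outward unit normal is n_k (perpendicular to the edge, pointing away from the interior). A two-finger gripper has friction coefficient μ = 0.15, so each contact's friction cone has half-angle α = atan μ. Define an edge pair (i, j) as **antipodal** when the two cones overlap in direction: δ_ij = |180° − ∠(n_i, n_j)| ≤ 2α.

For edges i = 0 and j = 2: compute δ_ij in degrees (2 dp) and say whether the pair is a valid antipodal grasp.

α = atan 0.15 = 8.53°;  2α = 17.06°
edge 0: e_0 = (-1.37, +1.67);  n_0 = (+0.7731, +0.6342)
edge 2: e_2 = (+3.00, -4.93);  n_2 = (-0.8543, -0.5198)
∠(n_0, n_2) = 171.96°
δ = |180° − 171.96°| = 8.04°
8.04° ≤ 2α = 17.06°  →  valid

δ = 8.04°, valid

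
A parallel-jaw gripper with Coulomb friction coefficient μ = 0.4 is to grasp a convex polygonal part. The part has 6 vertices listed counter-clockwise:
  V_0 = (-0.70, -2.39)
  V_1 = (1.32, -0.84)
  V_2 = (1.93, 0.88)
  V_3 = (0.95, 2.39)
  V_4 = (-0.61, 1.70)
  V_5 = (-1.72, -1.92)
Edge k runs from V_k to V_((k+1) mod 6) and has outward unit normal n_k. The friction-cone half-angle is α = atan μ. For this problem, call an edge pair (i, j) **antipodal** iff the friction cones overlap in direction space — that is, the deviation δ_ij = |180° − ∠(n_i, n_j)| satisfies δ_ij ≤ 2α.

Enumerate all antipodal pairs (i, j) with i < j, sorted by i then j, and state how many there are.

α = atan 0.4 = 21.80°;  2α = 43.60°
n_0 = (+0.6088, -0.7934)
n_1 = (+0.9425, -0.3343)
n_2 = (+0.8388, +0.5444)
n_3 = (-0.4045, +0.9145)
n_4 = (-0.9561, +0.2932)
n_5 = (-0.4185, -0.9082)
  (0,1): δ = 147.03°  ·
  (0,2): δ = 94.52°  ·
  (0,3): δ = 13.64°  ✓
  (0,4): δ = 35.45°  ✓
  (0,5): δ = 117.76°  ·
  (1,2): δ = 127.49°  ·
  (1,3): δ = 46.61°  ·
  (1,4): δ = 2.48°  ✓
  (1,5): δ = 84.79°  ·
  (2,3): δ = 99.12°  ·
  (2,4): δ = 50.03°  ·
  (2,5): δ = 32.28°  ✓
  (3,4): δ = 130.91°  ·
  (3,5): δ = 48.60°  ·
  (4,5): δ = 97.69°  ·
antipodal pairs: 4

count = 4; pairs: (0,3), (0,4), (1,4), (2,5)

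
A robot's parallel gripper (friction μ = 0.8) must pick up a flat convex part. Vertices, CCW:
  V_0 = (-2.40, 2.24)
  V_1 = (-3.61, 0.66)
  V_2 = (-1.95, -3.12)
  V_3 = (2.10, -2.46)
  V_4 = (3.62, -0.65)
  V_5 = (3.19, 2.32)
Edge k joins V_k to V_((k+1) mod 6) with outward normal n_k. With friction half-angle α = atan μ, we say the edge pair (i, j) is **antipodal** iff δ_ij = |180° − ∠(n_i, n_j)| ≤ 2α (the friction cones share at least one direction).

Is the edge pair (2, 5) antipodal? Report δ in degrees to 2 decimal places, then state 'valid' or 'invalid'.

α = atan 0.8 = 38.66°;  2α = 77.32°
edge 2: e_2 = (+4.05, +0.66);  n_2 = (+0.1608, -0.9870)
edge 5: e_5 = (-5.59, -0.08);  n_5 = (-0.0143, +0.9999)
∠(n_2, n_5) = 171.56°
δ = |180° − 171.56°| = 8.44°
8.44° ≤ 2α = 77.32°  →  valid

δ = 8.44°, valid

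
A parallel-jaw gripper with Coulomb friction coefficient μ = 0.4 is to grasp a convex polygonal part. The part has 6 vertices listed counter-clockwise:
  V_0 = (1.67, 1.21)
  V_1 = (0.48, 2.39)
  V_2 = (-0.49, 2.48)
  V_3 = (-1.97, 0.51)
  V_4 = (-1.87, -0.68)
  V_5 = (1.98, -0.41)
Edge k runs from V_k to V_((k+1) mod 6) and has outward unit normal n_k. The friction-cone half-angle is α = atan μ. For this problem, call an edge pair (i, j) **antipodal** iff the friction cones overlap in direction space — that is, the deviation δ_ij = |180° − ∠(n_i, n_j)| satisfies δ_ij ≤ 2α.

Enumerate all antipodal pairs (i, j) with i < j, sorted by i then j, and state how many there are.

count = 3; pairs: (0,3), (1,4), (3,5)

α = atan 0.4 = 21.80°;  2α = 43.60°
n_0 = (+0.7041, +0.7101)
n_1 = (+0.0924, +0.9957)
n_2 = (-0.7995, +0.6006)
n_3 = (-0.9965, -0.0837)
n_4 = (+0.0700, -0.9975)
n_5 = (+0.9822, +0.1879)
  (0,1): δ = 140.54°  ·
  (0,2): δ = 82.16°  ·
  (0,3): δ = 40.44°  ✓
  (0,4): δ = 48.77°  ·
  (0,5): δ = 145.59°  ·
  (1,2): δ = 121.62°  ·
  (1,3): δ = 79.90°  ·
  (1,4): δ = 9.31°  ✓
  (1,5): δ = 106.13°  ·
  (2,3): δ = 138.28°  ·
  (2,4): δ = 49.07°  ·
  (2,5): δ = 47.75°  ·
  (3,4): δ = 90.79°  ·
  (3,5): δ = 6.03°  ✓
  (4,5): δ = 83.18°  ·
antipodal pairs: 3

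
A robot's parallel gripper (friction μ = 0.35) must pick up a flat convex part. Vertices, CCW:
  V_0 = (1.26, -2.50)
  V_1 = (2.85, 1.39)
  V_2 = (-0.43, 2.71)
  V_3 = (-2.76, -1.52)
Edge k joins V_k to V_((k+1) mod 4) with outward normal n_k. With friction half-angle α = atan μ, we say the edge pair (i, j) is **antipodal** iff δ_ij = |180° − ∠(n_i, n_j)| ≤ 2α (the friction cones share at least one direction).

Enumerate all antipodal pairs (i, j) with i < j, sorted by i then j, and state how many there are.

count = 2; pairs: (0,2), (1,3)

α = atan 0.35 = 19.29°;  2α = 38.58°
n_0 = (+0.9257, -0.3784)
n_1 = (+0.3733, +0.9277)
n_2 = (-0.8759, +0.4825)
n_3 = (-0.2368, -0.9715)
  (0,1): δ = 89.69°  ·
  (0,2): δ = 6.62°  ✓
  (0,3): δ = 98.53°  ·
  (1,2): δ = 96.93°  ·
  (1,3): δ = 8.22°  ✓
  (2,3): δ = 74.85°  ·
antipodal pairs: 2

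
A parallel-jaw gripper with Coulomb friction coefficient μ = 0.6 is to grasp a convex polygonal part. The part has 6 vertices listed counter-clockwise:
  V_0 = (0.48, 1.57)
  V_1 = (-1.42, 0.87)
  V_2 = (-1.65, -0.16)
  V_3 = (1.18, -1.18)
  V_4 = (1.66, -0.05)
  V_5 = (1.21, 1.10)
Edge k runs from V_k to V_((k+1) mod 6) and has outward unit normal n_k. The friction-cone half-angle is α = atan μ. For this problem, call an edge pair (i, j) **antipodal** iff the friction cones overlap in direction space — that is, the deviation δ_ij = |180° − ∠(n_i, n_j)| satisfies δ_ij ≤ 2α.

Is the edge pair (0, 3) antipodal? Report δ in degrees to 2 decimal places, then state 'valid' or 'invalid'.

α = atan 0.6 = 30.96°;  2α = 61.93°
edge 0: e_0 = (-1.90, -0.70);  n_0 = (-0.3457, +0.9383)
edge 3: e_3 = (+0.48, +1.13);  n_3 = (+0.9204, -0.3910)
∠(n_0, n_3) = 133.24°
δ = |180° − 133.24°| = 46.76°
46.76° ≤ 2α = 61.93°  →  valid

δ = 46.76°, valid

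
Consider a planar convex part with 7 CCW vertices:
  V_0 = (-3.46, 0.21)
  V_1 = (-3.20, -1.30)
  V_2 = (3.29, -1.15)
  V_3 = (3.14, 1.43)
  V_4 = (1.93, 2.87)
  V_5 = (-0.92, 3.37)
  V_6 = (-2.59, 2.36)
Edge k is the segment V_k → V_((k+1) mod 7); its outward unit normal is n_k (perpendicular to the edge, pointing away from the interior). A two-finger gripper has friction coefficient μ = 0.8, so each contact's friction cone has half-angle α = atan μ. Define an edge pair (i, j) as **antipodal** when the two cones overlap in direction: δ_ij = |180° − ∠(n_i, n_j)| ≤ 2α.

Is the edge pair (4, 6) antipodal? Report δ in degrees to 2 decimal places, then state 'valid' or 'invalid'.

δ = 102.08°, invalid

α = atan 0.8 = 38.66°;  2α = 77.32°
edge 4: e_4 = (-2.85, +0.50);  n_4 = (+0.1728, +0.9850)
edge 6: e_6 = (-0.87, -2.15);  n_6 = (-0.9270, +0.3751)
∠(n_4, n_6) = 77.92°
δ = |180° − 77.92°| = 102.08°
102.08° > 2α = 77.32°  →  invalid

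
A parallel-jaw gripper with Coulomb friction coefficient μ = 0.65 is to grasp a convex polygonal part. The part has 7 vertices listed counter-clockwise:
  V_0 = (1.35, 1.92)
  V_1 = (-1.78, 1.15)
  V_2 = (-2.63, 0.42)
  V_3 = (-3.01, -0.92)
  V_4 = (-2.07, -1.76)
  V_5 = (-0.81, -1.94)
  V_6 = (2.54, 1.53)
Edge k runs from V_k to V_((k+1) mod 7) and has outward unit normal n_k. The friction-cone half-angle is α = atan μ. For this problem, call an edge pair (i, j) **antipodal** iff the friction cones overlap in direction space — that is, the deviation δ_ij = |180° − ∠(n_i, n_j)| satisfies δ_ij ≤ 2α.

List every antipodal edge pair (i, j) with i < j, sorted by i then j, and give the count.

α = atan 0.65 = 33.02°;  2α = 66.05°
n_0 = (-0.2389, +0.9710)
n_1 = (-0.6515, +0.7586)
n_2 = (-0.9621, +0.2728)
n_3 = (-0.6663, -0.7457)
n_4 = (-0.1414, -0.9899)
n_5 = (+0.7194, -0.6946)
n_6 = (+0.3114, +0.9503)
  (0,1): δ = 153.16°  ·
  (0,2): δ = 119.65°  ·
  (0,3): δ = 55.61°  ✓
  (0,4): δ = 21.95°  ✓
  (0,5): δ = 32.19°  ✓
  (0,6): δ = 148.03°  ·
  (1,2): δ = 146.49°  ·
  (1,3): δ = 82.44°  ·
  (1,4): δ = 48.79°  ✓
  (1,5): δ = 5.35°  ✓
  (1,6): δ = 121.20°  ·
  (2,3): δ = 115.95°  ·
  (2,4): δ = 82.30°  ·
  (2,5): δ = 28.16°  ✓
  (2,6): δ = 87.69°  ·
  (3,4): δ = 146.35°  ·
  (3,5): δ = 92.21°  ·
  (3,6): δ = 23.64°  ✓
  (4,5): δ = 125.86°  ·
  (4,6): δ = 10.02°  ✓
  (5,6): δ = 64.15°  ✓
antipodal pairs: 9

count = 9; pairs: (0,3), (0,4), (0,5), (1,4), (1,5), (2,5), (3,6), (4,6), (5,6)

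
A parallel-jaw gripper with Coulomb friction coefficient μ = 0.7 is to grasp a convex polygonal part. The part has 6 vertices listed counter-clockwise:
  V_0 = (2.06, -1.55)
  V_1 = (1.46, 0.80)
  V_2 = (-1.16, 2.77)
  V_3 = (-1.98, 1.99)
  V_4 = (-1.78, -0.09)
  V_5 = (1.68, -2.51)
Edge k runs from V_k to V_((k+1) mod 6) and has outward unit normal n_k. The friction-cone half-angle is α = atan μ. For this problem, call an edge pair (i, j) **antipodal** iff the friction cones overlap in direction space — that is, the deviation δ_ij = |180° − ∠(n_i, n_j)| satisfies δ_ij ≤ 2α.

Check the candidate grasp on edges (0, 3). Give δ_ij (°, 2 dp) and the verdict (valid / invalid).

α = atan 0.7 = 34.99°;  2α = 69.98°
edge 0: e_0 = (-0.60, +2.35);  n_0 = (+0.9689, +0.2474)
edge 3: e_3 = (+0.20, -2.08);  n_3 = (-0.9954, -0.0957)
∠(n_0, n_3) = 171.17°
δ = |180° − 171.17°| = 8.83°
8.83° ≤ 2α = 69.98°  →  valid

δ = 8.83°, valid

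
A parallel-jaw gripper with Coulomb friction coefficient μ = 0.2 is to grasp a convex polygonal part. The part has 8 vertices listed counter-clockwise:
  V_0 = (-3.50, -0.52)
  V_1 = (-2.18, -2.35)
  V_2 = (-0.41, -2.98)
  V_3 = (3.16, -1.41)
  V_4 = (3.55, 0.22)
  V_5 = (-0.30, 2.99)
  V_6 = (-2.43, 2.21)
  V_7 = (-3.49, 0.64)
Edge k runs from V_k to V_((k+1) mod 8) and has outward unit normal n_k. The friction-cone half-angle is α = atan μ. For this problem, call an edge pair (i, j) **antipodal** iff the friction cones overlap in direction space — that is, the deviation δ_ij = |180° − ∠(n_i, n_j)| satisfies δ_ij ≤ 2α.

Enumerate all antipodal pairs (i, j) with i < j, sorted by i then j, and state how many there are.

count = 5; pairs: (0,4), (1,4), (2,5), (3,6), (3,7)

α = atan 0.2 = 11.31°;  2α = 22.62°
n_0 = (-0.8110, -0.5850)
n_1 = (-0.3353, -0.9421)
n_2 = (+0.4026, -0.9154)
n_3 = (+0.9725, -0.2327)
n_4 = (+0.5840, +0.8117)
n_5 = (-0.3439, +0.9390)
n_6 = (-0.8288, +0.5596)
n_7 = (-1.0000, +0.0086)
  (0,1): δ = 145.40°  ·
  (0,2): δ = 102.06°  ·
  (0,3): δ = 49.26°  ·
  (0,4): δ = 18.46°  ✓
  (0,5): δ = 74.31°  ·
  (0,6): δ = 110.17°  ·
  (0,7): δ = 143.70°  ·
  (1,2): δ = 136.67°  ·
  (1,3): δ = 83.86°  ·
  (1,4): δ = 16.14°  ✓
  (1,5): δ = 39.70°  ·
  (1,6): δ = 75.57°  ·
  (1,7): δ = 109.10°  ·
  (2,3): δ = 127.19°  ·
  (2,4): δ = 59.47°  ·
  (2,5): δ = 3.63°  ✓
  (2,6): δ = 32.24°  ·
  (2,7): δ = 65.77°  ·
  (3,4): δ = 112.28°  ·
  (3,5): δ = 56.43°  ·
  (3,6): δ = 20.57°  ✓
  (3,7): δ = 12.96°  ✓
  (4,5): δ = 124.15°  ·
  (4,6): δ = 88.29°  ·
  (4,7): δ = 54.76°  ·
  (5,6): δ = 144.14°  ·
  (5,7): δ = 110.61°  ·
  (6,7): δ = 146.47°  ·
antipodal pairs: 5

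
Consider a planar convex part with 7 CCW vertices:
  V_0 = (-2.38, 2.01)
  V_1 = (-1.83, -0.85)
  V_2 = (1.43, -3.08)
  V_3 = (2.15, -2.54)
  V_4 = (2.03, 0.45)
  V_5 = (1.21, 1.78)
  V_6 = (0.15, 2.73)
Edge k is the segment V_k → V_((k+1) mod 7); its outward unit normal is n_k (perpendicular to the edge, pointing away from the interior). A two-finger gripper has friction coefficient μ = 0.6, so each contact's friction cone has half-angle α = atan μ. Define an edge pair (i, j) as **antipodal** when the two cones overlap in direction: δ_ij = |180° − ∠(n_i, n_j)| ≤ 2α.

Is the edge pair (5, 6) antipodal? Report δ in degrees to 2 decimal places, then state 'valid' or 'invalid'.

δ = 122.25°, invalid

α = atan 0.6 = 30.96°;  2α = 61.93°
edge 5: e_5 = (-1.06, +0.95);  n_5 = (+0.6674, +0.7447)
edge 6: e_6 = (-2.53, -0.72);  n_6 = (-0.2737, +0.9618)
∠(n_5, n_6) = 57.75°
δ = |180° − 57.75°| = 122.25°
122.25° > 2α = 61.93°  →  invalid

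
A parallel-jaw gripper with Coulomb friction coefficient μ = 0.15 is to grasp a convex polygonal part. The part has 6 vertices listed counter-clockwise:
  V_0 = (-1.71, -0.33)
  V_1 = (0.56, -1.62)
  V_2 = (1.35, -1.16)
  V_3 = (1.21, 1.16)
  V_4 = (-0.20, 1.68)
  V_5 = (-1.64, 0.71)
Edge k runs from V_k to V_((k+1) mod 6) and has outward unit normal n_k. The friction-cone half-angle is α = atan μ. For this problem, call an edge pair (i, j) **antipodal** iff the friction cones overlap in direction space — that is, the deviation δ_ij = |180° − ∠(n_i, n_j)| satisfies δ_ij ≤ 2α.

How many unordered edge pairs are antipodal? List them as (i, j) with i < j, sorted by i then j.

α = atan 0.15 = 8.53°;  2α = 17.06°
n_0 = (-0.4941, -0.8694)
n_1 = (+0.5032, -0.8642)
n_2 = (+0.9982, +0.0602)
n_3 = (+0.3460, +0.9382)
n_4 = (-0.5587, +0.8294)
n_5 = (-0.9977, +0.0672)
  (0,1): δ = 120.18°  ·
  (0,2): δ = 56.94°  ·
  (0,3): δ = 9.37°  ✓
  (0,4): δ = 63.57°  ·
  (0,5): δ = 115.76°  ·
  (1,2): δ = 116.76°  ·
  (1,3): δ = 50.46°  ·
  (1,4): δ = 3.75°  ✓
  (1,5): δ = 55.94°  ·
  (2,3): δ = 113.70°  ·
  (2,4): δ = 59.49°  ·
  (2,5): δ = 7.30°  ✓
  (3,4): δ = 125.79°  ·
  (3,5): δ = 73.61°  ·
  (4,5): δ = 127.82°  ·
antipodal pairs: 3

count = 3; pairs: (0,3), (1,4), (2,5)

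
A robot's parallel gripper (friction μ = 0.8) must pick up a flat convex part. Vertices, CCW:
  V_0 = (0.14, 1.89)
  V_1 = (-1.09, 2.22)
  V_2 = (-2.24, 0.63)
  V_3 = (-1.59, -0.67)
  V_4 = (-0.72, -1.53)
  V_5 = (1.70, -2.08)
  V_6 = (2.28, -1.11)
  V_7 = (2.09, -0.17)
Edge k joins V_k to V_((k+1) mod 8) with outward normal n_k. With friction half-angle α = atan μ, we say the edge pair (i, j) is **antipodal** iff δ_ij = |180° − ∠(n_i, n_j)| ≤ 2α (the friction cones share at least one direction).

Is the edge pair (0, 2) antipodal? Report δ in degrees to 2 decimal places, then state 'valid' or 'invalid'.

α = atan 0.8 = 38.66°;  2α = 77.32°
edge 0: e_0 = (-1.23, +0.33);  n_0 = (+0.2591, +0.9658)
edge 2: e_2 = (+0.65, -1.30);  n_2 = (-0.8944, -0.4472)
∠(n_0, n_2) = 131.58°
δ = |180° − 131.58°| = 48.42°
48.42° ≤ 2α = 77.32°  →  valid

δ = 48.42°, valid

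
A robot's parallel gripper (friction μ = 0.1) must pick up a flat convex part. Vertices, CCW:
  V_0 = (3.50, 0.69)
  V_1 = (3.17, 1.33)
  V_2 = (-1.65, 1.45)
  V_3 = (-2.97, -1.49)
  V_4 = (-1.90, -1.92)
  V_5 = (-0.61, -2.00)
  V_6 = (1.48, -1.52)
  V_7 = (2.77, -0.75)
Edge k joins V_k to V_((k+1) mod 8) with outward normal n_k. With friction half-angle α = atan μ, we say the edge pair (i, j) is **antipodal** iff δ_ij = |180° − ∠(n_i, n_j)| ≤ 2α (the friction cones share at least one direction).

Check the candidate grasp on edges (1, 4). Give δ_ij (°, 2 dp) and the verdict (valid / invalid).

δ = 2.12°, valid

α = atan 0.1 = 5.71°;  2α = 11.42°
edge 1: e_1 = (-4.82, +0.12);  n_1 = (+0.0249, +0.9997)
edge 4: e_4 = (+1.29, -0.08);  n_4 = (-0.0619, -0.9981)
∠(n_1, n_4) = 177.88°
δ = |180° − 177.88°| = 2.12°
2.12° ≤ 2α = 11.42°  →  valid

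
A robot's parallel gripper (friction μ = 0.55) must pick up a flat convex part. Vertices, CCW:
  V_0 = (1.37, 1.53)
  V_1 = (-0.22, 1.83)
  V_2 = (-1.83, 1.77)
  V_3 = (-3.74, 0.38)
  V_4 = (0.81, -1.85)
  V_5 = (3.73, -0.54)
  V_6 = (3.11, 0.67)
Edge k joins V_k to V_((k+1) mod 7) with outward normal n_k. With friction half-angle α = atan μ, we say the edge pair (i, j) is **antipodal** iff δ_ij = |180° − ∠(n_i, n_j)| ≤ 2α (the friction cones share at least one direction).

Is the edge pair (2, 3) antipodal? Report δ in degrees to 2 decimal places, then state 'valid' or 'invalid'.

δ = 62.16°, invalid

α = atan 0.55 = 28.81°;  2α = 57.62°
edge 2: e_2 = (-1.91, -1.39);  n_2 = (-0.5884, +0.8086)
edge 3: e_3 = (+4.55, -2.23);  n_3 = (-0.4401, -0.8980)
∠(n_2, n_3) = 117.84°
δ = |180° − 117.84°| = 62.16°
62.16° > 2α = 57.62°  →  invalid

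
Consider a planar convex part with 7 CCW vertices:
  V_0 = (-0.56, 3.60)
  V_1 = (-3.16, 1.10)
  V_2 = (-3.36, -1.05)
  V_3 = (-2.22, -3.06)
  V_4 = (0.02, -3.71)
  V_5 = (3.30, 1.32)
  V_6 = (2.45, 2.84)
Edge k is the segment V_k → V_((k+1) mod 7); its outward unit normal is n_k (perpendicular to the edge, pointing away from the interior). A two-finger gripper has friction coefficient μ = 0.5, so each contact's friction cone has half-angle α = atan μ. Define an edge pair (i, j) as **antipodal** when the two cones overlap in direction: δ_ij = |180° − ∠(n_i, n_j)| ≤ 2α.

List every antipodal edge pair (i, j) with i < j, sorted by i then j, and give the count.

count = 7; pairs: (0,4), (1,4), (1,5), (2,5), (2,6), (3,5), (3,6)

α = atan 0.5 = 26.57°;  2α = 53.13°
n_0 = (-0.6931, +0.7208)
n_1 = (-0.9957, +0.0926)
n_2 = (-0.8698, -0.4933)
n_3 = (-0.2787, -0.9604)
n_4 = (+0.8376, -0.5462)
n_5 = (+0.8728, +0.4881)
n_6 = (+0.2448, +0.9696)
  (0,1): δ = 139.19°  ·
  (0,2): δ = 104.32°  ·
  (0,3): δ = 60.06°  ·
  (0,4): δ = 13.02°  ✓
  (0,5): δ = 75.34°  ·
  (0,6): δ = 121.95°  ·
  (1,2): δ = 145.13°  ·
  (1,3): δ = 100.87°  ·
  (1,4): δ = 27.79°  ✓
  (1,5): δ = 34.53°  ✓
  (1,6): δ = 81.14°  ·
  (2,3): δ = 135.74°  ·
  (2,4): δ = 62.67°  ·
  (2,5): δ = 0.35°  ✓
  (2,6): δ = 46.27°  ✓
  (3,4): δ = 106.93°  ·
  (3,5): δ = 44.60°  ✓
  (3,6): δ = 2.01°  ✓
  (4,5): δ = 117.68°  ·
  (4,6): δ = 71.06°  ·
  (5,6): δ = 133.38°  ·
antipodal pairs: 7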